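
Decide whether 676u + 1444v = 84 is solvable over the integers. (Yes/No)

Yes

By Bézout, 676u + 1444v = 84 has integer solutions iff gcd(676, 1444) | 84.
Euclid: 1444 = 2·676 + 92; 676 = 7·92 + 32; 92 = 2·32 + 28; 32 = 1·28 + 4; 28 = 7·4 + 0. gcd = 4; 84 mod 4 = 0. Yes.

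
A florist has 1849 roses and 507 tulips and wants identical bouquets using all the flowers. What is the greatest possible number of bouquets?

Euclid: 1849 = 3·507 + 328; 507 = 1·328 + 179; 328 = 1·179 + 149; 179 = 1·149 + 30; 149 = 4·30 + 29; 30 = 1·29 + 1; 29 = 29·1 + 0. Last nonzero remainder: 1.

1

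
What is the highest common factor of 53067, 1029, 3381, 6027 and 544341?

gcd(53067, 1029): 53067 = 51·1029 + 588; 1029 = 1·588 + 441; 588 = 1·441 + 147; 441 = 3·147 + 0 → 147
gcd(147, 3381): 3381 = 23·147 + 0 → 147
gcd(147, 6027): 6027 = 41·147 + 0 → 147
gcd(147, 544341): 544341 = 3703·147 + 0 → 147

147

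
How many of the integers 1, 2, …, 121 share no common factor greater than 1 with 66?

66 = 2·3·11. Inclusion–exclusion on these primes:
121 − ⌊121/2⌋ − ⌊121/3⌋ − ⌊121/11⌋ + ⌊121/6⌋ + ⌊121/22⌋ + ⌊121/33⌋ − ⌊121/66⌋ = 37

37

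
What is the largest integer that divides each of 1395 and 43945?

1395 = 3² · 5 · 31
43945 = 5 · 11 · 17 · 47
Common: 5 = 5

5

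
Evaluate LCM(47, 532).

25004

gcd first: 532 = 11·47 + 15; 47 = 3·15 + 2; 15 = 7·2 + 1; 2 = 2·1 + 0 → gcd = 1
lcm = 47·532/gcd = 25004/1 = 25004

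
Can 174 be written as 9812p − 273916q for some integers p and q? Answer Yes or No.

No

By Bézout, 9812p − 273916q = 174 has integer solutions iff gcd(9812, 273916) | 174.
Euclid: 273916 = 27·9812 + 8992; 9812 = 1·8992 + 820; 8992 = 10·820 + 792; 820 = 1·792 + 28; 792 = 28·28 + 8; 28 = 3·8 + 4; 8 = 2·4 + 0. gcd = 4; 174 mod 4 = 2. No.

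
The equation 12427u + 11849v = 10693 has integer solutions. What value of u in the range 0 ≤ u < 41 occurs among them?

39

Reduce mod 11849: 12427u ≡ 10693 (mod 11849). With g = gcd(12427, 11849) = 289 dividing 10693, divide through: 43u ≡ 37 (mod 41).
Since gcd(43, 41) = 1, u ≡ 37·(43)⁻¹ ≡ 39 (mod 41). Smallest non-negative: 39.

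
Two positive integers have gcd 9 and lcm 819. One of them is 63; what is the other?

a·b = gcd·lcm = 9·819 = 7371, so b = 7371/63 = 117.

117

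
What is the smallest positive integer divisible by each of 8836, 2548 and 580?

816137140

8836 = 2² · 47²; 2548 = 2² · 7² · 13; 580 = 2² · 5 · 29
lcm takes max exponent of each prime: 2² · 5 · 7² · 13 · 29 · 47² = 816137140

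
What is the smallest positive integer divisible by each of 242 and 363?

726

242 = 2 · 11²; 363 = 3 · 11²
max exponents: 2 · 3 · 11² = 726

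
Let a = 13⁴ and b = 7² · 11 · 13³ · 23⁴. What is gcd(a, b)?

2197

min exponent per shared prime: 13³ = 2197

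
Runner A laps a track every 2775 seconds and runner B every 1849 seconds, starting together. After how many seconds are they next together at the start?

gcd first: 2775 = 1·1849 + 926; 1849 = 1·926 + 923; 926 = 1·923 + 3; 923 = 307·3 + 2; 3 = 1·2 + 1; 2 = 2·1 + 0 → gcd = 1
lcm = 2775·1849/gcd = 5130975/1 = 5130975

5130975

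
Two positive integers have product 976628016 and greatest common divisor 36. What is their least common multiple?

27128556

gcd·lcm = product, so lcm = 976628016/36 = 27128556.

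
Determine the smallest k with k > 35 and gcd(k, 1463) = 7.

Multiples of 7 above 35: 7·6, 7·7, … . Need the cofactor coprime to 1463/7 = 209.
Checking s = 6, 7, … the first with gcd(s, 209) = 1 is s = 6, giving 42.

42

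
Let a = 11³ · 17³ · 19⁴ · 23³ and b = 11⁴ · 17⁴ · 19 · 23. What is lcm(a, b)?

max exponent per prime: 11⁴ · 17⁴ · 19⁴ · 23³ = 1938939856484408327

1938939856484408327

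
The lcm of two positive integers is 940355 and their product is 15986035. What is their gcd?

17

From gcd × lcm = pq: gcd = 15986035 / 940355 = 17.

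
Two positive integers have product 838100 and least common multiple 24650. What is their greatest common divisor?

gcd·lcm = product, so gcd = 838100/24650 = 34.

34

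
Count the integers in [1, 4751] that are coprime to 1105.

3302

1105 = 5·13·17. Inclusion–exclusion on these primes:
4751 − ⌊4751/5⌋ − ⌊4751/13⌋ − ⌊4751/17⌋ + ⌊4751/65⌋ + ⌊4751/85⌋ + ⌊4751/221⌋ − ⌊4751/1105⌋ = 3302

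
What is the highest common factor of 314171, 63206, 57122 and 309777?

169

gcd(314171, 63206): 314171 = 4·63206 + 61347; 63206 = 1·61347 + 1859; 61347 = 33·1859 + 0 → 1859
gcd(1859, 57122): 57122 = 30·1859 + 1352; 1859 = 1·1352 + 507; 1352 = 2·507 + 338; 507 = 1·338 + 169; 338 = 2·169 + 0 → 169
gcd(169, 309777): 309777 = 1833·169 + 0 → 169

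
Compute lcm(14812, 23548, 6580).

14812 = 2² · 7 · 23²; 23548 = 2² · 7 · 29²; 6580 = 2² · 5 · 7 · 47
lcm takes max exponent of each prime: 2² · 5 · 7 · 23² · 29² · 47 = 2927369620

2927369620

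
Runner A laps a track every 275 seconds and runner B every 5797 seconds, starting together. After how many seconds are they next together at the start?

144925

gcd first: 5797 = 21·275 + 22; 275 = 12·22 + 11; 22 = 2·11 + 0 → gcd = 11
lcm = 275·5797/gcd = 1594175/11 = 144925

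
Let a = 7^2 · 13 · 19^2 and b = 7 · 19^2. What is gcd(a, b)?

min exponent per shared prime: 7 · 19^2 = 2527

2527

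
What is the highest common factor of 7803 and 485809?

289

7803 = 3³ · 17²
485809 = 17² · 41²
Common: 17² = 289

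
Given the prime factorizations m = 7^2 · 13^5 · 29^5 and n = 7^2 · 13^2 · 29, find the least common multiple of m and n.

373166656237193

max exponent per prime: 7^2 · 13^5 · 29^5 = 373166656237193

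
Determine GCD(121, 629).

121 = 11²
629 = 17 · 37
Common: 1 = 1

1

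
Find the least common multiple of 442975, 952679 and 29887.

lcm(442975, 952679) = 442975·952679/gcd = 422012980025/377 = 1119397825
lcm(1119397825, 29887) = 1119397825·29887/gcd = 33455442795775/247 = 135447136825

135447136825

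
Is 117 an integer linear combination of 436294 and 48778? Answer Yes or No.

gcd(436294, 48778): 436294 = 8·48778 + 46070; 48778 = 1·46070 + 2708; 46070 = 17·2708 + 34; 2708 = 79·34 + 22; 34 = 1·22 + 12; 22 = 1·12 + 10; 12 = 1·10 + 2; 10 = 5·2 + 0 → 2
2 does not divide 117, so a solution does not exist.

No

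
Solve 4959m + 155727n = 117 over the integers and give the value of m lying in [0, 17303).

Reduce mod 155727: 4959m ≡ 117 (mod 155727). With g = gcd(4959, 155727) = 9 dividing 117, divide through: 551m ≡ 13 (mod 17303).
Since gcd(551, 17303) = 1, m ≡ 13·(551)⁻¹ ≡ 14885 (mod 17303). Smallest non-negative: 14885.

14885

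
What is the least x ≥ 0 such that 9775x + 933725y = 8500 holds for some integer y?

574

Euclid: 933725 = 95·9775 + 5100; 9775 = 1·5100 + 4675; 5100 = 1·4675 + 425; 4675 = 11·425 + 0 → gcd = 425; 8500 = 425·20.
Back-substitution yields 9775·(-191) + 933725·(2) = 425, so one solution is x = -191·20 = -3820, y = 2·20 = 40.
Solutions in x differ by 933725/425 = 2197; the one in [0, 2197) is -3820 mod 2197 = 574.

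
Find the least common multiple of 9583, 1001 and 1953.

382332951

lcm(9583, 1001) = 9583·1001/gcd = 9592583/7 = 1370369
lcm(1370369, 1953) = 1370369·1953/gcd = 2676330657/7 = 382332951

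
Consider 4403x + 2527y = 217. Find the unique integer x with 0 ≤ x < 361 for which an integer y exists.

Reduce mod 2527: 4403x ≡ 217 (mod 2527). With g = gcd(4403, 2527) = 7 dividing 217, divide through: 629x ≡ 31 (mod 361).
Since gcd(629, 361) = 1, x ≡ 31·(629)⁻¹ ≡ 120 (mod 361). Smallest non-negative: 120.

120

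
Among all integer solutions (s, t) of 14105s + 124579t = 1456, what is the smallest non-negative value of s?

848

Reduce mod 124579: 14105s ≡ 1456 (mod 124579). With g = gcd(14105, 124579) = 91 dividing 1456, divide through: 155s ≡ 16 (mod 1369).
Since gcd(155, 1369) = 1, s ≡ 16·(155)⁻¹ ≡ 848 (mod 1369). Smallest non-negative: 848.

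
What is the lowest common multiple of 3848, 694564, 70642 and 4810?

3848 = 2³ · 13 · 37; 694564 = 2² · 13 · 19² · 37; 70642 = 2 · 11 · 13² · 19; 4810 = 2 · 5 · 13 · 37
lcm takes max exponent of each prime: 2³ · 5 · 11 · 13² · 19² · 37 = 993226520

993226520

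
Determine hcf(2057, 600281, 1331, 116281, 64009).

121

gcd(2057, 600281): 600281 = 291·2057 + 1694; 2057 = 1·1694 + 363; 1694 = 4·363 + 242; 363 = 1·242 + 121; 242 = 2·121 + 0 → 121
gcd(121, 1331): 1331 = 11·121 + 0 → 121
gcd(121, 116281): 116281 = 961·121 + 0 → 121
gcd(121, 64009): 64009 = 529·121 + 0 → 121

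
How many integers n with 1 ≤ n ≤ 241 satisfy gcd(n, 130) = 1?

90

130 = 2·5·13. Inclusion–exclusion on these primes:
241 − ⌊241/2⌋ − ⌊241/5⌋ − ⌊241/13⌋ + ⌊241/10⌋ + ⌊241/26⌋ + ⌊241/65⌋ − ⌊241/130⌋ = 90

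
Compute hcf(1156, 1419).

1156 = 2² · 17²
1419 = 3 · 11 · 43
Common: 1 = 1

1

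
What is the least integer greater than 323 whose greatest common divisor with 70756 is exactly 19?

gcd(t, 70756) = 19 forces 19 | t; write t = 19s. Then gcd(19s, 19·3724) = 19·gcd(s, 3724), so need gcd(s, 3724) = 1.
19s > 323 gives s ≥ 18. The least s ≥ 18 coprime to 3724 is 23, so t = 19·23 = 437.

437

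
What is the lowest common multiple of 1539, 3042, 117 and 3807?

24448554

1539 = 3⁴ · 19; 3042 = 2 · 3² · 13²; 117 = 3² · 13; 3807 = 3⁴ · 47
lcm takes max exponent of each prime: 2 · 3⁴ · 13² · 19 · 47 = 24448554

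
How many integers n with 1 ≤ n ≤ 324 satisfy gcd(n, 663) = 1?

Prime factors of 663: 3, 13, 17. Count integers ≤ 324 divisible by none of them.
By inclusion–exclusion: 324 − ⌊324/3⌋ − ⌊324/13⌋ − ⌊324/17⌋ + ⌊324/39⌋ + ⌊324/51⌋ + ⌊324/221⌋ − ⌊324/663⌋ = 188.

188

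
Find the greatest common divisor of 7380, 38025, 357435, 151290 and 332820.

gcd(7380, 38025): 38025 = 5·7380 + 1125; 7380 = 6·1125 + 630; 1125 = 1·630 + 495; 630 = 1·495 + 135; 495 = 3·135 + 90; 135 = 1·90 + 45; 90 = 2·45 + 0 → 45
gcd(45, 357435): 357435 = 7943·45 + 0 → 45
gcd(45, 151290): 151290 = 3362·45 + 0 → 45
gcd(45, 332820): 332820 = 7396·45 + 0 → 45

45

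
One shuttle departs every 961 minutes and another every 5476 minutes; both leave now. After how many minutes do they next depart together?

5262436

961 = 31²; 5476 = 2² · 37²
max exponents: 2² · 31² · 37² = 5262436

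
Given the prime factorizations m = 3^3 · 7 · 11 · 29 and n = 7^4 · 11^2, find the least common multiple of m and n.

227477943

max exponent per prime: 3^3 · 7^4 · 11^2 · 29 = 227477943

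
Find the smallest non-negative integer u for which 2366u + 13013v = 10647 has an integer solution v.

Reduce mod 13013: 2366u ≡ 10647 (mod 13013). With g = gcd(2366, 13013) = 1183 dividing 10647, divide through: 2u ≡ 9 (mod 11).
Since gcd(2, 11) = 1, u ≡ 9·(2)⁻¹ ≡ 10 (mod 11). Smallest non-negative: 10.

10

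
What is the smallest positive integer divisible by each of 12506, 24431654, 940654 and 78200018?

15730996280744602

lcm(12506, 24431654) = 12506·24431654/gcd = 305542264924/338 = 903971198
lcm(903971198, 940654) = 903971198·940654/gcd = 850324123283492/338 = 2515751844034
lcm(2515751844034, 78200018) = 2515751844034·78200018/gcd = 196731839486991992612/12506 = 15730996280744602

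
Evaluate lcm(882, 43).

882 = 2 · 3² · 7²; 43 = 43
max exponents: 2 · 3² · 7² · 43 = 37926

37926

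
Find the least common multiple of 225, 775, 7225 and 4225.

225 = 3² · 5²; 775 = 5² · 31; 7225 = 5² · 17²; 4225 = 5² · 13²
lcm takes max exponent of each prime: 3² · 5² · 13² · 17² · 31 = 340665975

340665975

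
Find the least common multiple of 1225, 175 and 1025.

1225 = 5² · 7²; 175 = 5² · 7; 1025 = 5² · 41
lcm takes max exponent of each prime: 5² · 7² · 41 = 50225

50225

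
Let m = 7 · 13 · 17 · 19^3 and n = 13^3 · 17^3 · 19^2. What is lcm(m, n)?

max exponent per prime: 7 · 13^3 · 17^3 · 19^3 = 518245648193

518245648193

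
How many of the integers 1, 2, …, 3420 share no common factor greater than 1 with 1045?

1045 = 5·11·19. Inclusion–exclusion on these primes:
3420 − ⌊3420/5⌋ − ⌊3420/11⌋ − ⌊3420/19⌋ + ⌊3420/55⌋ + ⌊3420/95⌋ + ⌊3420/209⌋ − ⌊3420/1045⌋ = 2357

2357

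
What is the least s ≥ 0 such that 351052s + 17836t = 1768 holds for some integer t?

Reduce mod 17836: 351052s ≡ 1768 (mod 17836). With g = gcd(351052, 17836) = 52 dividing 1768, divide through: 6751s ≡ 34 (mod 343).
Since gcd(6751, 343) = 1, s ≡ 34·(6751)⁻¹ ≡ 135 (mod 343). Smallest non-negative: 135.

135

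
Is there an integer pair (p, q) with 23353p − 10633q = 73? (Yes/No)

By Bézout, 23353p − 10633q = 73 has integer solutions iff gcd(23353, 10633) | 73.
Euclid: 23353 = 2·10633 + 2087; 10633 = 5·2087 + 198; 2087 = 10·198 + 107; 198 = 1·107 + 91; 107 = 1·91 + 16; 91 = 5·16 + 11; 16 = 1·11 + 5; 11 = 2·5 + 1; 5 = 5·1 + 0. gcd = 1; 73 mod 1 = 0. Yes.

Yes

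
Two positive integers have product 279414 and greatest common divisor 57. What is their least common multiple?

4902

gcd·lcm = product, so lcm = 279414/57 = 4902.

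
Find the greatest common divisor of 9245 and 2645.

5

9245 = 5 · 43²
2645 = 5 · 23²
Common: 5 = 5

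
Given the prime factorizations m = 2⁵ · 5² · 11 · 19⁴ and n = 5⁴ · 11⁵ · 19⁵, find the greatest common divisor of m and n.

35838275

min exponent per shared prime: 5² · 11 · 19⁴ = 35838275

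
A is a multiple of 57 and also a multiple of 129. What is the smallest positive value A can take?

2451

57 = 3 · 19; 129 = 3 · 43
max exponents: 3 · 19 · 43 = 2451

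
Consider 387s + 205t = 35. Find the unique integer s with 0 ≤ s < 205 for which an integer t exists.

150

Reduce mod 205: 387s ≡ 35 (mod 205). With g = gcd(387, 205) = 1 dividing 35, divide through: 387s ≡ 35 (mod 205).
Since gcd(387, 205) = 1, s ≡ 35·(387)⁻¹ ≡ 150 (mod 205). Smallest non-negative: 150.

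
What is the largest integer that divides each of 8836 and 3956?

4

8836 = 2² · 47²
3956 = 2² · 23 · 43
Common: 2² = 4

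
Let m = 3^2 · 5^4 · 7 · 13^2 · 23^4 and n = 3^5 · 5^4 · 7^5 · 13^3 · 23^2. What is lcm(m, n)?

1569343062966485625

max exponent per prime: 3^5 · 5^4 · 7^5 · 13^3 · 23^4 = 1569343062966485625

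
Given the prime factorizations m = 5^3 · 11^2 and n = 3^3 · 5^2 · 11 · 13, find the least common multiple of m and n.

max exponent per prime: 3^3 · 5^3 · 11^2 · 13 = 5308875

5308875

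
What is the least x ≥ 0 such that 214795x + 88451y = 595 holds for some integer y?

gcd(214795, 88451) = 17 (Euclid: 214795 = 2·88451 + 37893; 88451 = 2·37893 + 12665; 37893 = 2·12665 + 12563; 12665 = 1·12563 + 102; 12563 = 123·102 + 17; 102 = 6·17 + 0), and 17 | 595.
Extended Euclid: 214795·(866) + 88451·(-2103) = 17. Scale by 35: x₀ = 30310.
General solution x = x₀ + 5203t; reducing mod 5203 gives x = 4295 (and y = -10430).

4295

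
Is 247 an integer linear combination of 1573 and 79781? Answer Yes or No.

gcd(1573, 79781): 79781 = 50·1573 + 1131; 1573 = 1·1131 + 442; 1131 = 2·442 + 247; 442 = 1·247 + 195; 247 = 1·195 + 52; 195 = 3·52 + 39; 52 = 1·39 + 13; 39 = 3·13 + 0 → 13
13 divides 247, so a solution exists.

Yes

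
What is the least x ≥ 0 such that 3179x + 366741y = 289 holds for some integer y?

gcd(3179, 366741) = 289 (Euclid: 366741 = 115·3179 + 1156; 3179 = 2·1156 + 867; 1156 = 1·867 + 289; 867 = 3·289 + 0), and 289 | 289.
Extended Euclid: 3179·(-346) + 366741·(3) = 289. Scale by 1: x₀ = -346.
General solution x = x₀ + 1269t; reducing mod 1269 gives x = 923 (and y = -8).

923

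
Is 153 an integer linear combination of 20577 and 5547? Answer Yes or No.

Yes

gcd(20577, 5547): 20577 = 3·5547 + 3936; 5547 = 1·3936 + 1611; 3936 = 2·1611 + 714; 1611 = 2·714 + 183; 714 = 3·183 + 165; 183 = 1·165 + 18; 165 = 9·18 + 3; 18 = 6·3 + 0 → 3
3 divides 153, so a solution exists.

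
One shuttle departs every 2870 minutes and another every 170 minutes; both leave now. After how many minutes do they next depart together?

gcd first: 2870 = 16·170 + 150; 170 = 1·150 + 20; 150 = 7·20 + 10; 20 = 2·10 + 0 → gcd = 10
lcm = 2870·170/gcd = 487900/10 = 48790

48790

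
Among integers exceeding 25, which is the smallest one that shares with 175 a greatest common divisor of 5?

Multiples of 5 above 25: 5·6, 5·7, … . Need the cofactor coprime to 175/5 = 35.
Checking s = 6, 7, … the first with gcd(s, 35) = 1 is s = 6, giving 30.

30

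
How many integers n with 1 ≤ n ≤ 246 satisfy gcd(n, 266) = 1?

266 = 2·7·19. Inclusion–exclusion on these primes:
246 − ⌊246/2⌋ − ⌊246/7⌋ − ⌊246/19⌋ + ⌊246/14⌋ + ⌊246/38⌋ + ⌊246/133⌋ − ⌊246/266⌋ = 100

100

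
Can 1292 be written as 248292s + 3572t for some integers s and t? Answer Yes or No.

Yes

By Bézout, 248292s + 3572t = 1292 has integer solutions iff gcd(248292, 3572) | 1292.
Euclid: 248292 = 69·3572 + 1824; 3572 = 1·1824 + 1748; 1824 = 1·1748 + 76; 1748 = 23·76 + 0. gcd = 76; 1292 mod 76 = 0. Yes.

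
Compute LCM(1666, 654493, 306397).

3760716778

1666 = 2 · 7² · 17; 654493 = 7² · 19² · 37; 306397 = 7² · 13² · 37
lcm takes max exponent of each prime: 2 · 7² · 13² · 17 · 19² · 37 = 3760716778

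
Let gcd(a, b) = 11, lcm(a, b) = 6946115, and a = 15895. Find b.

4807

Using ab = gcd(a,b)·lcm(a,b) = 11·6946115 = 76407265, we get b = 76407265/15895 = 4807.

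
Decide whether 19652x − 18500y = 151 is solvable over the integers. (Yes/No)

By Bézout, 19652x − 18500y = 151 has integer solutions iff gcd(19652, 18500) | 151.
Euclid: 19652 = 1·18500 + 1152; 18500 = 16·1152 + 68; 1152 = 16·68 + 64; 68 = 1·64 + 4; 64 = 16·4 + 0. gcd = 4; 151 mod 4 = 3. No.

No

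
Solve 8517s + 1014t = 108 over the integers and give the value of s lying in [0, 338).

158

Reduce mod 1014: 8517s ≡ 108 (mod 1014). With g = gcd(8517, 1014) = 3 dividing 108, divide through: 2839s ≡ 36 (mod 338).
Since gcd(2839, 338) = 1, s ≡ 36·(2839)⁻¹ ≡ 158 (mod 338). Smallest non-negative: 158.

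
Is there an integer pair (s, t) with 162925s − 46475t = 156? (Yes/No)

gcd(162925, 46475): 162925 = 3·46475 + 23500; 46475 = 1·23500 + 22975; 23500 = 1·22975 + 525; 22975 = 43·525 + 400; 525 = 1·400 + 125; 400 = 3·125 + 25; 125 = 5·25 + 0 → 25
25 does not divide 156, so a solution does not exist.

No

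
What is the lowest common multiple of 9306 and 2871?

269874

9306 = 2 · 3² · 11 · 47; 2871 = 3² · 11 · 29
max exponents: 2 · 3² · 11 · 29 · 47 = 269874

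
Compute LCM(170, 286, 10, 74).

899470

170 = 2 · 5 · 17; 286 = 2 · 11 · 13; 10 = 2 · 5; 74 = 2 · 37
lcm takes max exponent of each prime: 2 · 5 · 11 · 13 · 17 · 37 = 899470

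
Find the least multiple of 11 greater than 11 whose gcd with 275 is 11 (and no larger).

22

275 = 11·25. Any k with gcd(k, 275) = 11 is a multiple of 11, say 11s, with s coprime to 25.
Need s > 11/11, so s ≥ 2. First s ≥ 2 with gcd(s, 25) = 1 is s = 2. Thus k = 11·2 = 22.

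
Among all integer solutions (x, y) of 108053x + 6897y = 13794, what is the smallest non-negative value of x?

gcd(108053, 6897) = 2299 (Euclid: 108053 = 15·6897 + 4598; 6897 = 1·4598 + 2299; 4598 = 2·2299 + 0), and 2299 | 13794.
Extended Euclid: 108053·(-1) + 6897·(16) = 2299. Scale by 6: x₀ = -6.
General solution x = x₀ + 3t; reducing mod 3 gives x = 0 (and y = 2).

0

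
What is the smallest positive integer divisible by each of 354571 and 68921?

gcd first: 354571 = 5·68921 + 9966; 68921 = 6·9966 + 9125; 9966 = 1·9125 + 841; 9125 = 10·841 + 715; 841 = 1·715 + 126; 715 = 5·126 + 85; 126 = 1·85 + 41; 85 = 2·41 + 3; 41 = 13·3 + 2; 3 = 1·2 + 1; 2 = 2·1 + 0 → gcd = 1
lcm = 354571·68921/gcd = 24437387891/1 = 24437387891

24437387891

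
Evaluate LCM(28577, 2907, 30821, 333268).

lcm(28577, 2907) = 28577·2907/gcd = 83073339/17 = 4886667
lcm(4886667, 30821) = 4886667·30821/gcd = 150611963607/17 = 8859527271
lcm(8859527271, 333268) = 8859527271·333268/gcd = 2952596934551628/17 = 173682172620684

173682172620684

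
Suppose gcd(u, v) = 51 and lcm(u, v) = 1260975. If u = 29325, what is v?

u·v = gcd·lcm = 51·1260975 = 64309725, so v = 64309725/29325 = 2193.

2193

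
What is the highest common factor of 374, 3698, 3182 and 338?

gcd(374, 3698): 3698 = 9·374 + 332; 374 = 1·332 + 42; 332 = 7·42 + 38; 42 = 1·38 + 4; 38 = 9·4 + 2; 4 = 2·2 + 0 → 2
gcd(2, 3182): 3182 = 1591·2 + 0 → 2
gcd(2, 338): 338 = 169·2 + 0 → 2

2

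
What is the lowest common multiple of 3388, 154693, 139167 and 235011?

3388 = 2² · 7 · 11²; 154693 = 7³ · 11 · 41; 139167 = 3² · 7 · 47²; 235011 = 3 · 7 · 19² · 31
lcm takes max exponent of each prime: 2² · 3² · 7³ · 11² · 19² · 31 · 41 · 47² = 1514364636655332

1514364636655332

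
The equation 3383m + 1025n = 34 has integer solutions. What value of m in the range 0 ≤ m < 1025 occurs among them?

273

Reduce mod 1025: 3383m ≡ 34 (mod 1025). With g = gcd(3383, 1025) = 1 dividing 34, divide through: 3383m ≡ 34 (mod 1025).
Since gcd(3383, 1025) = 1, m ≡ 34·(3383)⁻¹ ≡ 273 (mod 1025). Smallest non-negative: 273.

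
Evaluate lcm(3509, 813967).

gcd first: 813967 = 231·3509 + 3388; 3509 = 1·3388 + 121; 3388 = 28·121 + 0 → gcd = 121
lcm = 3509·813967/gcd = 2856210203/121 = 23605043

23605043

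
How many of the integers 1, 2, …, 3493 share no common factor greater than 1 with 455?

Prime factors of 455: 5, 7, 13. Count integers ≤ 3493 divisible by none of them.
By inclusion–exclusion: 3493 − ⌊3493/5⌋ − ⌊3493/7⌋ − ⌊3493/13⌋ + ⌊3493/35⌋ + ⌊3493/65⌋ + ⌊3493/91⌋ − ⌊3493/455⌋ = 2211.

2211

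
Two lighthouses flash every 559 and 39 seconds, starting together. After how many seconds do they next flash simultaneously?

559 = 13 · 43; 39 = 3 · 13
max exponents: 3 · 13 · 43 = 1677

1677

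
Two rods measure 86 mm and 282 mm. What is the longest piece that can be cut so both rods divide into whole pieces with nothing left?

Euclid: 282 = 3·86 + 24; 86 = 3·24 + 14; 24 = 1·14 + 10; 14 = 1·10 + 4; 10 = 2·4 + 2; 4 = 2·2 + 0. Last nonzero remainder: 2.

2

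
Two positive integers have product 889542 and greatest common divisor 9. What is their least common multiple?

For any two positive integers, gcd × lcm equals their product. Hence lcm = 889542 / 9 = 98838.

98838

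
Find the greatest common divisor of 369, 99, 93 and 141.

369 = 3² · 41; 99 = 3² · 11; 93 = 3 · 31; 141 = 3 · 47
gcd takes min exponent of each prime: 3 = 3

3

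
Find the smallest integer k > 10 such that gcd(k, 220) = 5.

15

Multiples of 5 above 10: 5·3, 5·4, … . Need the cofactor coprime to 220/5 = 44.
Checking s = 3, 4, … the first with gcd(s, 44) = 1 is s = 3, giving 15.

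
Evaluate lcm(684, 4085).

147060

684 = 2² · 3² · 19; 4085 = 5 · 19 · 43
max exponents: 2² · 3² · 5 · 19 · 43 = 147060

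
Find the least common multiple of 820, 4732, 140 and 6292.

117377260

820 = 2² · 5 · 41; 4732 = 2² · 7 · 13²; 140 = 2² · 5 · 7; 6292 = 2² · 11² · 13
lcm takes max exponent of each prime: 2² · 5 · 7 · 11² · 13² · 41 = 117377260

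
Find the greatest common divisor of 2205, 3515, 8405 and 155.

2205 = 3² · 5 · 7²; 3515 = 5 · 19 · 37; 8405 = 5 · 41²; 155 = 5 · 31
gcd takes min exponent of each prime: 5 = 5

5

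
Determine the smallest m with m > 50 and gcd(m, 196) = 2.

Multiples of 2 above 50: 2·26, 2·27, … . Need the cofactor coprime to 196/2 = 98.
Checking s = 26, 27, … the first with gcd(s, 98) = 1 is s = 27, giving 54.

54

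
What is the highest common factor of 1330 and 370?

1330 = 2 · 5 · 7 · 19
370 = 2 · 5 · 37
Common: 2 · 5 = 10

10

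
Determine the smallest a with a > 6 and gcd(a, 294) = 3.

gcd(a, 294) = 3 forces 3 | a; write a = 3s. Then gcd(3s, 3·98) = 3·gcd(s, 98), so need gcd(s, 98) = 1.
3s > 6 gives s ≥ 3. The least s ≥ 3 coprime to 98 is 3, so a = 3·3 = 9.

9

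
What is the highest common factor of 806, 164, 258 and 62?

gcd(806, 164): 806 = 4·164 + 150; 164 = 1·150 + 14; 150 = 10·14 + 10; 14 = 1·10 + 4; 10 = 2·4 + 2; 4 = 2·2 + 0 → 2
gcd(2, 258): 258 = 129·2 + 0 → 2
gcd(2, 62): 62 = 31·2 + 0 → 2

2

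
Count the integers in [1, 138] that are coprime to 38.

65

38 = 2·19. Inclusion–exclusion on these primes:
138 − ⌊138/2⌋ − ⌊138/19⌋ + ⌊138/38⌋ = 65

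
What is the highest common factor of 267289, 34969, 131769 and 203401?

gcd(267289, 34969): 267289 = 7·34969 + 22506; 34969 = 1·22506 + 12463; 22506 = 1·12463 + 10043; 12463 = 1·10043 + 2420; 10043 = 4·2420 + 363; 2420 = 6·363 + 242; 363 = 1·242 + 121; 242 = 2·121 + 0 → 121
gcd(121, 131769): 131769 = 1089·121 + 0 → 121
gcd(121, 203401): 203401 = 1681·121 + 0 → 121

121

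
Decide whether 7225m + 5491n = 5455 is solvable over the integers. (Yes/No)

No

gcd(7225, 5491): 7225 = 1·5491 + 1734; 5491 = 3·1734 + 289; 1734 = 6·289 + 0 → 289
289 does not divide 5455, so a solution does not exist.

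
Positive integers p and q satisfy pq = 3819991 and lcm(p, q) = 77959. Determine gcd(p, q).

49

gcd·lcm = product, so gcd = 3819991/77959 = 49.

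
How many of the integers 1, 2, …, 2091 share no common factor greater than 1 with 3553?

1695

Prime factors of 3553: 11, 17, 19. Count integers ≤ 2091 divisible by none of them.
By inclusion–exclusion: 2091 − ⌊2091/11⌋ − ⌊2091/17⌋ − ⌊2091/19⌋ + ⌊2091/187⌋ + ⌊2091/209⌋ + ⌊2091/323⌋ − ⌊2091/3553⌋ = 1695.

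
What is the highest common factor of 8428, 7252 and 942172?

8428 = 2² · 7² · 43; 7252 = 2² · 7² · 37; 942172 = 2² · 7² · 11 · 19 · 23
gcd takes min exponent of each prime: 2² · 7² = 196

196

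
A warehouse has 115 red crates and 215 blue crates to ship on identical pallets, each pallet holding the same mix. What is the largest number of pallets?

Euclid: 215 = 1·115 + 100; 115 = 1·100 + 15; 100 = 6·15 + 10; 15 = 1·10 + 5; 10 = 2·5 + 0. Last nonzero remainder: 5.

5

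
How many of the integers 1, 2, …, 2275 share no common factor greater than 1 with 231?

Prime factors of 231: 3, 7, 11. Count integers ≤ 2275 divisible by none of them.
By inclusion–exclusion: 2275 − ⌊2275/3⌋ − ⌊2275/7⌋ − ⌊2275/11⌋ + ⌊2275/21⌋ + ⌊2275/33⌋ + ⌊2275/77⌋ − ⌊2275/231⌋ = 1182.

1182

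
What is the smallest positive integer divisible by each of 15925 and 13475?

175175

15925 = 5² · 7² · 13; 13475 = 5² · 7² · 11
max exponents: 5² · 7² · 11 · 13 = 175175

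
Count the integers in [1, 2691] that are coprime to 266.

266 = 2·7·19. Inclusion–exclusion on these primes:
2691 − ⌊2691/2⌋ − ⌊2691/7⌋ − ⌊2691/19⌋ + ⌊2691/14⌋ + ⌊2691/38⌋ + ⌊2691/133⌋ − ⌊2691/266⌋ = 1093

1093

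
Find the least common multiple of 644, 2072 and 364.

619528

644 = 2² · 7 · 23; 2072 = 2³ · 7 · 37; 364 = 2² · 7 · 13
lcm takes max exponent of each prime: 2³ · 7 · 13 · 23 · 37 = 619528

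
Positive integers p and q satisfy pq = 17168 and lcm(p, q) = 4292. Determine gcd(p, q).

From gcd × lcm = pq: gcd = 17168 / 4292 = 4.

4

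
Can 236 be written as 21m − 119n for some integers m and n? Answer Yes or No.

No

By Bézout, 21m − 119n = 236 has integer solutions iff gcd(21, 119) | 236.
Euclid: 119 = 5·21 + 14; 21 = 1·14 + 7; 14 = 2·7 + 0. gcd = 7; 236 mod 7 = 5. No.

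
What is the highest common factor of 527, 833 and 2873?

gcd(527, 833): 833 = 1·527 + 306; 527 = 1·306 + 221; 306 = 1·221 + 85; 221 = 2·85 + 51; 85 = 1·51 + 34; 51 = 1·34 + 17; 34 = 2·17 + 0 → 17
gcd(17, 2873): 2873 = 169·17 + 0 → 17

17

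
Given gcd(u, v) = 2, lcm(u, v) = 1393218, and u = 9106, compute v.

Using uv = gcd(u,v)·lcm(u,v) = 2·1393218 = 2786436, we get v = 2786436/9106 = 306.

306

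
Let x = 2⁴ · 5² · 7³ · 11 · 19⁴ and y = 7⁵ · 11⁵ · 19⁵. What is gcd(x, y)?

min exponent per shared prime: 7³ · 11 · 19⁴ = 491701133

491701133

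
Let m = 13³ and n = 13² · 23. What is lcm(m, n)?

max exponent per prime: 13³ · 23 = 50531

50531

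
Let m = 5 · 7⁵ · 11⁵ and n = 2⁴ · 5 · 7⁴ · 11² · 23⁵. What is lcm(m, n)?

max exponent per prime: 2⁴ · 5 · 7⁵ · 11⁵ · 23⁵ = 1393743300913428080

1393743300913428080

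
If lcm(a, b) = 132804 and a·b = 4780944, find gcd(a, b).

gcd·lcm = product, so gcd = 4780944/132804 = 36.

36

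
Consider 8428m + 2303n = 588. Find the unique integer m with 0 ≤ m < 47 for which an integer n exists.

Reduce mod 2303: 8428m ≡ 588 (mod 2303). With g = gcd(8428, 2303) = 49 dividing 588, divide through: 172m ≡ 12 (mod 47).
Since gcd(172, 47) = 1, m ≡ 12·(172)⁻¹ ≡ 11 (mod 47). Smallest non-negative: 11.

11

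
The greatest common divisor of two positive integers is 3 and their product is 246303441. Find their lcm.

82101147

Since gcd(m,n)·lcm(m,n) = mn, lcm = 246303441/3 = 82101147.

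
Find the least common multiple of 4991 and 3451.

2460563

gcd first: 4991 = 1·3451 + 1540; 3451 = 2·1540 + 371; 1540 = 4·371 + 56; 371 = 6·56 + 35; 56 = 1·35 + 21; 35 = 1·21 + 14; 21 = 1·14 + 7; 14 = 2·7 + 0 → gcd = 7
lcm = 4991·3451/gcd = 17223941/7 = 2460563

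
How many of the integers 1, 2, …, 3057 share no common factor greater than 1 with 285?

1545

285 = 3·5·19. Inclusion–exclusion on these primes:
3057 − ⌊3057/3⌋ − ⌊3057/5⌋ − ⌊3057/19⌋ + ⌊3057/15⌋ + ⌊3057/57⌋ + ⌊3057/95⌋ − ⌊3057/285⌋ = 1545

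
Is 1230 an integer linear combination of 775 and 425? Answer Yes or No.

No

gcd(775, 425): 775 = 1·425 + 350; 425 = 1·350 + 75; 350 = 4·75 + 50; 75 = 1·50 + 25; 50 = 2·25 + 0 → 25
25 does not divide 1230, so a solution does not exist.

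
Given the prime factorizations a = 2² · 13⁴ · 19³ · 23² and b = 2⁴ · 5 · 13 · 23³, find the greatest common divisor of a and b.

27508

min exponent per shared prime: 2² · 13 · 23² = 27508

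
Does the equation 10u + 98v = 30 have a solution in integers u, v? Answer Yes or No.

By Bézout, 10u + 98v = 30 has integer solutions iff gcd(10, 98) | 30.
Euclid: 98 = 9·10 + 8; 10 = 1·8 + 2; 8 = 4·2 + 0. gcd = 2; 30 mod 2 = 0. Yes.

Yes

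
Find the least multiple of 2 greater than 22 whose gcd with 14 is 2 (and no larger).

gcd(x, 14) = 2 forces 2 | x; write x = 2s. Then gcd(2s, 2·7) = 2·gcd(s, 7), so need gcd(s, 7) = 1.
2s > 22 gives s ≥ 12. The least s ≥ 12 coprime to 7 is 12, so x = 2·12 = 24.

24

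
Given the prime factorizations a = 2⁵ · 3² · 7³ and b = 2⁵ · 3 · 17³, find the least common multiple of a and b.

485325792

max exponent per prime: 2⁵ · 3² · 7³ · 17³ = 485325792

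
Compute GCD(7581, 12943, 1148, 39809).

7

7581 = 3 · 7 · 19²; 12943 = 7 · 43²; 1148 = 2² · 7 · 41; 39809 = 7 · 11² · 47
gcd takes min exponent of each prime: 7 = 7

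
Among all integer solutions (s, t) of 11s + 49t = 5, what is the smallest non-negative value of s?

45

gcd(11, 49) = 1 (Euclid: 49 = 4·11 + 5; 11 = 2·5 + 1; 5 = 5·1 + 0), and 1 | 5.
Extended Euclid: 11·(9) + 49·(-2) = 1. Scale by 5: s₀ = 45.
General solution s = s₀ + 49k; reducing mod 49 gives s = 45 (and t = -10).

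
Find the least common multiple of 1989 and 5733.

97461

1989 = 3² · 13 · 17; 5733 = 3² · 7² · 13
max exponents: 3² · 7² · 13 · 17 = 97461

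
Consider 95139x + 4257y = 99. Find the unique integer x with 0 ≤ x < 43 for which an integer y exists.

23

gcd(95139, 4257) = 99 (Euclid: 95139 = 22·4257 + 1485; 4257 = 2·1485 + 1287; 1485 = 1·1287 + 198; 1287 = 6·198 + 99; 198 = 2·99 + 0), and 99 | 99.
Extended Euclid: 95139·(-20) + 4257·(447) = 99. Scale by 1: x₀ = -20.
General solution x = x₀ + 43t; reducing mod 43 gives x = 23 (and y = -514).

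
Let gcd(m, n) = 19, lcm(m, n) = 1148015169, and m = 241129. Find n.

Using mn = gcd(m,n)·lcm(m,n) = 19·1148015169 = 21812288211, we get n = 21812288211/241129 = 90459.

90459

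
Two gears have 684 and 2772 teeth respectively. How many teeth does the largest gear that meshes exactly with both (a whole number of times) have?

684 = 2² · 3² · 19
2772 = 2² · 3² · 7 · 11
Common: 2² · 3² = 36

36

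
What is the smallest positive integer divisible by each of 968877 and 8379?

18408663

gcd first: 968877 = 115·8379 + 5292; 8379 = 1·5292 + 3087; 5292 = 1·3087 + 2205; 3087 = 1·2205 + 882; 2205 = 2·882 + 441; 882 = 2·441 + 0 → gcd = 441
lcm = 968877·8379/gcd = 8118220383/441 = 18408663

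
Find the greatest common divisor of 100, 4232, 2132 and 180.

4

100 = 2² · 5²; 4232 = 2³ · 23²; 2132 = 2² · 13 · 41; 180 = 2² · 3² · 5
gcd takes min exponent of each prime: 2² = 4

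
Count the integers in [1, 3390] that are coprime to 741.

Prime factors of 741: 3, 13, 19. Count integers ≤ 3390 divisible by none of them.
By inclusion–exclusion: 3390 − ⌊3390/3⌋ − ⌊3390/13⌋ − ⌊3390/19⌋ + ⌊3390/39⌋ + ⌊3390/57⌋ + ⌊3390/247⌋ − ⌊3390/741⌋ = 1976.

1976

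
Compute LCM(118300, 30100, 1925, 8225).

2629927300

118300 = 2² · 5² · 7 · 13²; 30100 = 2² · 5² · 7 · 43; 1925 = 5² · 7 · 11; 8225 = 5² · 7 · 47
lcm takes max exponent of each prime: 2² · 5² · 7 · 11 · 13² · 43 · 47 = 2629927300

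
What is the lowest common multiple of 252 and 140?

1260

252 = 2² · 3² · 7; 140 = 2² · 5 · 7
max exponents: 2² · 3² · 5 · 7 = 1260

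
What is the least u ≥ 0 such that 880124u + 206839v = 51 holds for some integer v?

733

Euclid: 880124 = 4·206839 + 52768; 206839 = 3·52768 + 48535; 52768 = 1·48535 + 4233; 48535 = 11·4233 + 1972; 4233 = 2·1972 + 289; 1972 = 6·289 + 238; 289 = 1·238 + 51; 238 = 4·51 + 34; 51 = 1·34 + 17; 34 = 2·17 + 0 → gcd = 17; 51 = 17·3.
Back-substitution yields 880124·(4300) + 206839·(-18297) = 17, so one solution is u = 4300·3 = 12900, v = -18297·3 = -54891.
Solutions in u differ by 206839/17 = 12167; the one in [0, 12167) is 12900 mod 12167 = 733.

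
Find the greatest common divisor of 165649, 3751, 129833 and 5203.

gcd(165649, 3751): 165649 = 44·3751 + 605; 3751 = 6·605 + 121; 605 = 5·121 + 0 → 121
gcd(121, 129833): 129833 = 1073·121 + 0 → 121
gcd(121, 5203): 5203 = 43·121 + 0 → 121

121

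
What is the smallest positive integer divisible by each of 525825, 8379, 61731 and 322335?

3506597046225

525825 = 3³ · 5² · 19 · 41; 8379 = 3² · 7² · 19; 61731 = 3² · 19³; 322335 = 3² · 5 · 13 · 19 · 29
lcm takes max exponent of each prime: 3³ · 5² · 7² · 13 · 19³ · 29 · 41 = 3506597046225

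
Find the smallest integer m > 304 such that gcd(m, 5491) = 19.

342

Multiples of 19 above 304: 19·17, 19·18, … . Need the cofactor coprime to 5491/19 = 289.
Checking s = 17, 18, … the first with gcd(s, 289) = 1 is s = 18, giving 342.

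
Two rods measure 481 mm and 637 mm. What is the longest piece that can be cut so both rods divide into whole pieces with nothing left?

481 = 13 · 37
637 = 7² · 13
Common: 13 = 13

13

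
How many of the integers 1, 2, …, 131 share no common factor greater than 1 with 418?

Prime factors of 418: 2, 11, 19. Count integers ≤ 131 divisible by none of them.
By inclusion–exclusion: 131 − ⌊131/2⌋ − ⌊131/11⌋ − ⌊131/19⌋ + ⌊131/22⌋ + ⌊131/38⌋ + ⌊131/209⌋ − ⌊131/418⌋ = 57.

57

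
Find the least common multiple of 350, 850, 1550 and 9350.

350 = 2 · 5² · 7; 850 = 2 · 5² · 17; 1550 = 2 · 5² · 31; 9350 = 2 · 5² · 11 · 17
lcm takes max exponent of each prime: 2 · 5² · 7 · 11 · 17 · 31 = 2028950

2028950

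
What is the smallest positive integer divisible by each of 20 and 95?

380

20 = 2² · 5; 95 = 5 · 19
max exponents: 2² · 5 · 19 = 380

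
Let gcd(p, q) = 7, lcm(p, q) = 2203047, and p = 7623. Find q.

Using pq = gcd(p,q)·lcm(p,q) = 7·2203047 = 15421329, we get q = 15421329/7623 = 2023.

2023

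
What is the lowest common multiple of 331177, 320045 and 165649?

lcm(331177, 320045) = 331177·320045/gcd = 105991542965/2783 = 38085355
lcm(38085355, 165649) = 38085355·165649/gcd = 6308800970395/121 = 52138850995

52138850995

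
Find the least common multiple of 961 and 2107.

2024827

961 = 31²; 2107 = 7² · 43
max exponents: 7² · 31² · 43 = 2024827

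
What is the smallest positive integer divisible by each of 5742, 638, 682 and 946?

7654086

5742 = 2 · 3² · 11 · 29; 638 = 2 · 11 · 29; 682 = 2 · 11 · 31; 946 = 2 · 11 · 43
lcm takes max exponent of each prime: 2 · 3² · 11 · 29 · 31 · 43 = 7654086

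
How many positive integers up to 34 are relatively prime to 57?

57 = 3·19. Inclusion–exclusion on these primes:
34 − ⌊34/3⌋ − ⌊34/19⌋ + ⌊34/57⌋ = 22

22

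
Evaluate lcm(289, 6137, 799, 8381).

142200427

289 = 17²; 6137 = 17 · 19²; 799 = 17 · 47; 8381 = 17² · 29
lcm takes max exponent of each prime: 17² · 19² · 29 · 47 = 142200427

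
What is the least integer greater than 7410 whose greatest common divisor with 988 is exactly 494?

gcd(x, 988) = 494 forces 494 | x; write x = 494s. Then gcd(494s, 494·2) = 494·gcd(s, 2), so need gcd(s, 2) = 1.
494s > 7410 gives s ≥ 16. The least s ≥ 16 coprime to 2 is 17, so x = 494·17 = 8398.

8398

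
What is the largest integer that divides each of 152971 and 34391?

152971 = 7 · 13 · 41²
34391 = 7 · 17³
Common: 7 = 7

7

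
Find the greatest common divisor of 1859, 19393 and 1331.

11

1859 = 11 · 13²; 19393 = 11 · 41 · 43; 1331 = 11³
gcd takes min exponent of each prime: 11 = 11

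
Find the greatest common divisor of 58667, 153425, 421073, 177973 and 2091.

17

gcd(58667, 153425): 153425 = 2·58667 + 36091; 58667 = 1·36091 + 22576; 36091 = 1·22576 + 13515; 22576 = 1·13515 + 9061; 13515 = 1·9061 + 4454; 9061 = 2·4454 + 153; 4454 = 29·153 + 17; 153 = 9·17 + 0 → 17
gcd(17, 421073): 421073 = 24769·17 + 0 → 17
gcd(17, 177973): 177973 = 10469·17 + 0 → 17
gcd(17, 2091): 2091 = 123·17 + 0 → 17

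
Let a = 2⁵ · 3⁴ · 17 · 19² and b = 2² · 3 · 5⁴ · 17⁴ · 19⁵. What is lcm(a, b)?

335026148617980000

max exponent per prime: 2⁵ · 3⁴ · 5⁴ · 17⁴ · 19⁵ = 335026148617980000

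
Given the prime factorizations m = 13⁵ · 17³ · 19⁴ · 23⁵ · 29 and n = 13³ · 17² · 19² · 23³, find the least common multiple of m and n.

44372623565115534630383

max exponent per prime: 13⁵ · 17³ · 19⁴ · 23⁵ · 29 = 44372623565115534630383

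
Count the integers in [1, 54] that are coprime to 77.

43

Prime factors of 77: 7, 11. Count integers ≤ 54 divisible by none of them.
By inclusion–exclusion: 54 − ⌊54/7⌋ − ⌊54/11⌋ + ⌊54/77⌋ = 43.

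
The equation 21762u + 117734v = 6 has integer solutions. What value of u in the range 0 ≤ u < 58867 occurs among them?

gcd(21762, 117734) = 2 (Euclid: 117734 = 5·21762 + 8924; 21762 = 2·8924 + 3914; 8924 = 2·3914 + 1096; 3914 = 3·1096 + 626; 1096 = 1·626 + 470; 626 = 1·470 + 156; 470 = 3·156 + 2; 156 = 78·2 + 0), and 2 | 6.
Extended Euclid: 21762·(-752) + 117734·(139) = 2. Scale by 3: u₀ = -2256.
General solution u = u₀ + 58867t; reducing mod 58867 gives u = 56611 (and v = -10464).

56611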